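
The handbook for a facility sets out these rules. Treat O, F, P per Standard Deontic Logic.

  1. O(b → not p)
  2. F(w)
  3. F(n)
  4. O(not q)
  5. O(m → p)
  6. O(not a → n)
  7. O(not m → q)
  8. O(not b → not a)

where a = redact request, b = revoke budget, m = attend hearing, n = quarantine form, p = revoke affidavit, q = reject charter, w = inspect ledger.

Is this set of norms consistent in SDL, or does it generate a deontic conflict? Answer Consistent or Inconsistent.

Inconsistent

Premise 4 gives O(not q).
Premise 7 is O(not m → q); contrapositively O(not q → m). Since O(not q) holds, K gives O(m).
Applying K to premise 5 (O(m → p)) and O(m) yields O(p).
Premise 1 is O(b → not p); contrapositively O(p → not b). Since O(p) holds, K gives O(not b).
Premise 8 is O(not b → not a); since O(not b), deontic closure gives O(not a).
Applying K to premise 6 (O(not a → n)) and O(not a) yields O(n).
But premise 3, F(n), means O(not n).
We now have both O(n) and O(not n) — n is simultaneously obligatory and forbidden, violating the D-axiom.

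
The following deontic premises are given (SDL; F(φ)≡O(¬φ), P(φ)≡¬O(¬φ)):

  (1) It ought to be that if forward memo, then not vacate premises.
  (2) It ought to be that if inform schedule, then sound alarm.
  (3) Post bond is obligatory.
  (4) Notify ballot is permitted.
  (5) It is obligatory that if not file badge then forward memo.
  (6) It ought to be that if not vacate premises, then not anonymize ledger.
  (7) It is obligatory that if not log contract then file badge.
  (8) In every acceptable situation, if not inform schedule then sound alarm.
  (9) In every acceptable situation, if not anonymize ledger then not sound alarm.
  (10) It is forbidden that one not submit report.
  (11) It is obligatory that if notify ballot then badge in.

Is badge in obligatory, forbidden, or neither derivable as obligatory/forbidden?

Premise 11 is O(notify_ballot → badge_in), but O(notify_ballot) is not derivable from the premises (the permission P(notify_ballot) asserts only ¬O(¬notify_ballot), not O(notify_ballot)), so it does not yield O(badge_in).
No premise or chain of K-axiom applications forces O(badge_in), and none forces O(¬badge_in). So badge_in is neither obligatory nor forbidden under these norms.

Neither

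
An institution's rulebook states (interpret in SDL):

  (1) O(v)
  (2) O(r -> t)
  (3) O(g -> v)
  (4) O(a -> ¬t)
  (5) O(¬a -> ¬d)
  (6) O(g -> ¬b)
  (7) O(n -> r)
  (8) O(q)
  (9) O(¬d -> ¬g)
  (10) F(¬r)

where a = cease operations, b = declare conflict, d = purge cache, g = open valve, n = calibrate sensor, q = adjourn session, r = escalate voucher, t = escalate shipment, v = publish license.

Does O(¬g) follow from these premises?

Premise 10 is F(¬r), i.e. O(r).
With premise 2, O(r -> t), the K-axiom yields O(t).
Premise 4 is O(a -> ¬t); contrapositively O(t -> ¬a). Since O(t) holds, K gives O(¬a).
From O(¬a) and premise 5, O(¬a -> ¬d), we obtain O(¬d).
From O(¬d) and premise 9, O(¬d -> ¬g), we obtain O(¬g).
Premises 1, 3, 6, 7, 8 do not contribute to this derivation.
So O(¬g) follows.

Yes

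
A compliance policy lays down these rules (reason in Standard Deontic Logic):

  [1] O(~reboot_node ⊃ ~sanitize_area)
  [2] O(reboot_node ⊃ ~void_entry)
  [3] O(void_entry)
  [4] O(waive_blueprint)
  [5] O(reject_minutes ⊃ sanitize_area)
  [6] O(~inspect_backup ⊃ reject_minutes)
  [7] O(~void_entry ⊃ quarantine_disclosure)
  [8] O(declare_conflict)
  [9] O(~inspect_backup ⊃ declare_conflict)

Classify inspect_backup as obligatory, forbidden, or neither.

Obligatory

From premise 3 we have O(void_entry).
The contrapositive of premise 2 (O(reboot_node ⊃ ~void_entry)) is O(void_entry ⊃ ~reboot_node), and O(void_entry) is already established, so O(~reboot_node).
With premise 1, O(~reboot_node ⊃ ~sanitize_area), the K-axiom yields O(~sanitize_area).
Premise 5 is O(reject_minutes ⊃ sanitize_area); contrapositively O(~sanitize_area ⊃ ~reject_minutes). Since O(~sanitize_area) holds, K gives O(~reject_minutes).
Premise 6 is O(~inspect_backup ⊃ reject_minutes); contrapositively O(~reject_minutes ⊃ inspect_backup). Since O(~reject_minutes) holds, K gives O(inspect_backup).
Premises 4, 7, 8, 9 do not contribute to this derivation.
Hence inspect_backup is obligatory.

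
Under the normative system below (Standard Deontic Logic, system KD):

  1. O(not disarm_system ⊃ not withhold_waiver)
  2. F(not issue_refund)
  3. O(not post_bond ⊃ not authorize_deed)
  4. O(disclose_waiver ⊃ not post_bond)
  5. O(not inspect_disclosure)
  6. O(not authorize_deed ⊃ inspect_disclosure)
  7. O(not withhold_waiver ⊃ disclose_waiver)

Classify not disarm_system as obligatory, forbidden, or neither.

From premise 5 we have O(not inspect_disclosure).
The contrapositive of premise 6 (O(not authorize_deed ⊃ inspect_disclosure)) is O(not inspect_disclosure ⊃ authorize_deed), and O(not inspect_disclosure) is already established, so O(authorize_deed).
The contrapositive of premise 3 (O(not post_bond ⊃ not authorize_deed)) is O(authorize_deed ⊃ post_bond), and O(authorize_deed) is already established, so O(post_bond).
Premise 4, O(disclose_waiver ⊃ not post_bond), contraposes to O(post_bond ⊃ not disclose_waiver); with O(post_bond) we get O(not disclose_waiver).
Premise 7 is O(not withhold_waiver ⊃ disclose_waiver); contrapositively O(not disclose_waiver ⊃ withhold_waiver). Since O(not disclose_waiver) holds, K gives O(withhold_waiver).
Premise 1 is O(not disarm_system ⊃ not withhold_waiver); contrapositively O(withhold_waiver ⊃ disarm_system). Since O(withhold_waiver) holds, K gives O(disarm_system).
Premise 2 does not contribute to this derivation.
Thus O(disarm_system), which is F(not disarm_system): not disarm_system is forbidden.

Forbidden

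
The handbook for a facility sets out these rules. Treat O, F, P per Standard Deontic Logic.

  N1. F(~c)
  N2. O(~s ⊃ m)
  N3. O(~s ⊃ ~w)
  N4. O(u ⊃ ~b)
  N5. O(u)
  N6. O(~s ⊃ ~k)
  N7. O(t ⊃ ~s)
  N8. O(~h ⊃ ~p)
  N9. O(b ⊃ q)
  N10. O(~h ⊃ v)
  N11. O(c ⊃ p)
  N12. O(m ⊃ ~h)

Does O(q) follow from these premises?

Premise 9 is O(b ⊃ q), but O(b) is not derivable from the premises, so it does not yield O(q).
No other premise forces O(q). An ideal world satisfying every premise can still have q false, so O(q) is not derivable.

No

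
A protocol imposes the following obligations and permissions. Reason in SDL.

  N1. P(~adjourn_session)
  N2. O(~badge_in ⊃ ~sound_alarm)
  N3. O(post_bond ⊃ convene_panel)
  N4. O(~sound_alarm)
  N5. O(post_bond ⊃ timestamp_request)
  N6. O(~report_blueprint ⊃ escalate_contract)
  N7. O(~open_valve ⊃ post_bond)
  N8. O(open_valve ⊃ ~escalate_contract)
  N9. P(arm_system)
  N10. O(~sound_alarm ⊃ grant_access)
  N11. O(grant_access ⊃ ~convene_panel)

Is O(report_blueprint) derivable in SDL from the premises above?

Yes

Premise 4 states O(~sound_alarm) outright.
Applying K to premise 10 (O(~sound_alarm ⊃ grant_access)) and O(~sound_alarm) yields O(grant_access).
With premise 11, O(grant_access ⊃ ~convene_panel), the K-axiom yields O(~convene_panel).
The contrapositive of premise 3 (O(post_bond ⊃ convene_panel)) is O(~convene_panel ⊃ ~post_bond), and O(~convene_panel) is already established, so O(~post_bond).
The contrapositive of premise 7 (O(~open_valve ⊃ post_bond)) is O(~post_bond ⊃ open_valve), and O(~post_bond) is already established, so O(open_valve).
Premise 8 is O(open_valve ⊃ ~escalate_contract); since O(open_valve), deontic closure gives O(~escalate_contract).
The contrapositive of premise 6 (O(~report_blueprint ⊃ escalate_contract)) is O(~escalate_contract ⊃ report_blueprint), and O(~escalate_contract) is already established, so O(report_blueprint).
Premises 1, 2, 5, 9 do not contribute to this derivation.
So O(report_blueprint) follows.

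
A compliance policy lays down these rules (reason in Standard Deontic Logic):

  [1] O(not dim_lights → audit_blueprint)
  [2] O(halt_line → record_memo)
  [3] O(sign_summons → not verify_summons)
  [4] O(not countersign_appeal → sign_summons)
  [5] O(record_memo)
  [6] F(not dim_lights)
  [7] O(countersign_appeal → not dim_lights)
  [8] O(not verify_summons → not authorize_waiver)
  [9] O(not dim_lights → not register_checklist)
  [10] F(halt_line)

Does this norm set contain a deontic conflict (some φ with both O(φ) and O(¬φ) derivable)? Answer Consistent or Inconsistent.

Premise 2 is O(halt_line → record_memo); even if O(record_memo) held, inferring O(halt_line) would be affirming the consequent — invalid.
So O(halt_line) is not derivable, and the apparent clash with O(not halt_line) does not arise.
A world satisfying every obligation exists (e.g. audit_blueprint=false, authorize_waiver=false, countersign_appeal=false, dim_lights=true, halt_line=false, record_memo=true, register_checklist=false, sign_summons=true, verify_summons=false); no atom is both obligatory and forbidden, so the set is consistent.

Consistent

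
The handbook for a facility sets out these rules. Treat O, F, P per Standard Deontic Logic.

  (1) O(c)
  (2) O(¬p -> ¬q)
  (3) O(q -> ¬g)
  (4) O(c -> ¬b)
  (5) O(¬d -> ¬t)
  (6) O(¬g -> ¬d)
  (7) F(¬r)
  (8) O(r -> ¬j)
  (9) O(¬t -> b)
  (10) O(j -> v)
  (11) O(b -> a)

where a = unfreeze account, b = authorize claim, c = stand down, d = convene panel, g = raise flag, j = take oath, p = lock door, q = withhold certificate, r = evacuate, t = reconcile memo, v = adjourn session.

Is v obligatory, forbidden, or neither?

Premise 10 is O(j -> v), but O(j) is not derivable from the premises, so it does not yield O(v).
No premise or chain of K-axiom applications forces O(v), and none forces O(¬v). So v is neither obligatory nor forbidden under these norms.

Neither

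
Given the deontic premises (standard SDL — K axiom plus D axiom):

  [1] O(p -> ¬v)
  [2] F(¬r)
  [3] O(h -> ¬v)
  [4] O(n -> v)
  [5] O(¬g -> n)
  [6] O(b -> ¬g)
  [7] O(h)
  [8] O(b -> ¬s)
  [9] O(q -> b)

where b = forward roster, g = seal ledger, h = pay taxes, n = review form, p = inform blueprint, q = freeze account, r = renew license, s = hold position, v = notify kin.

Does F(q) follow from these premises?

Yes

Premise 7 gives O(h).
With premise 3, O(h -> ¬v), the K-axiom yields O(¬v).
Premise 4, O(n -> v), contraposes to O(¬v -> ¬n); with O(¬v) we get O(¬n).
The contrapositive of premise 5 (O(¬g -> n)) is O(¬n -> g), and O(¬n) is already established, so O(g).
Premise 6, O(b -> ¬g), contraposes to O(g -> ¬b); with O(g) we get O(¬b).
Premise 9 is O(q -> b); contrapositively O(¬b -> ¬q). Since O(¬b) holds, K gives O(¬q).
Premises 1, 2, 8 do not contribute to this derivation.
So O(¬q) holds, i.e. F(q). The claim follows.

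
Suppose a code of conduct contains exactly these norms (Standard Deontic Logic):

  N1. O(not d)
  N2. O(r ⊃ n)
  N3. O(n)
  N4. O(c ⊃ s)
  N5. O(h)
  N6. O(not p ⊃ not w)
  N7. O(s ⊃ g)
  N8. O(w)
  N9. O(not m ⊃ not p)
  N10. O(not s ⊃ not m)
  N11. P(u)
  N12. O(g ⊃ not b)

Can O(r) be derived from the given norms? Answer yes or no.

No

Premise 2 is O(r ⊃ n); even if O(n) held, inferring O(r) would be affirming the consequent — invalid.
No other premise forces O(r). An ideal world satisfying every premise can still have r false, so O(r) is not derivable.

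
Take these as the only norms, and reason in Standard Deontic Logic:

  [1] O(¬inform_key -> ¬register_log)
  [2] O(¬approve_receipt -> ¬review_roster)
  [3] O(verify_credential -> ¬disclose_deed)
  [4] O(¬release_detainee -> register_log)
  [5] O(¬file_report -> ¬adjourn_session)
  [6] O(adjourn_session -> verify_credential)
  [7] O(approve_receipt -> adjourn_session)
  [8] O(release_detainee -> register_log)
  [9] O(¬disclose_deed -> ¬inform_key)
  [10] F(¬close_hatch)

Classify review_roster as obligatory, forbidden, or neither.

Forbidden

Premises 4 and 8 cover both cases: O(¬release_detainee -> register_log) and O(release_detainee -> register_log). Since ¬release_detainee ∨ release_detainee is a tautology, O(register_log) follows.
Premise 1 is O(¬inform_key -> ¬register_log); contrapositively O(register_log -> inform_key). Since O(register_log) holds, K gives O(inform_key).
Premise 9 is O(¬disclose_deed -> ¬inform_key); contrapositively O(inform_key -> disclose_deed). Since O(inform_key) holds, K gives O(disclose_deed).
Premise 3, O(verify_credential -> ¬disclose_deed), contraposes to O(disclose_deed -> ¬verify_credential); with O(disclose_deed) we get O(¬verify_credential).
Premise 6, O(adjourn_session -> verify_credential), contraposes to O(¬verify_credential -> ¬adjourn_session); with O(¬verify_credential) we get O(¬adjourn_session).
Premise 7, O(approve_receipt -> adjourn_session), contraposes to O(¬adjourn_session -> ¬approve_receipt); with O(¬adjourn_session) we get O(¬approve_receipt).
From O(¬approve_receipt) and premise 2, O(¬approve_receipt -> ¬review_roster), we obtain O(¬review_roster).
Premises 5, 10 do not contribute to this derivation.
Thus O(¬review_roster), which is F(review_roster): review_roster is forbidden.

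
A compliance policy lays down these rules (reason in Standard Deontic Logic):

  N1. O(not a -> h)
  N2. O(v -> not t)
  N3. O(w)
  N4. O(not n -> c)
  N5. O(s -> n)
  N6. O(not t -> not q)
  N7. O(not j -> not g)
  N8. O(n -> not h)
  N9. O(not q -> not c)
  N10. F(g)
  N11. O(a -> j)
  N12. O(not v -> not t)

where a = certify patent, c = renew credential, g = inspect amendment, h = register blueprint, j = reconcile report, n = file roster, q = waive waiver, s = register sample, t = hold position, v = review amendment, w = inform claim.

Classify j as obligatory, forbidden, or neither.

Premises 2 and 12 cover both cases: O(v -> not t) and O(not v -> not t). Since v ∨ not v is a tautology, O(not t) follows.
From O(not t) and premise 6, O(not t -> not q), we obtain O(not q).
Applying K to premise 9 (O(not q -> not c)) and O(not q) yields O(not c).
Premise 4, O(not n -> c), contraposes to O(not c -> n); with O(not c) we get O(n).
Premise 8 is O(n -> not h); since O(n), deontic closure gives O(not h).
Premise 1, O(not a -> h), contraposes to O(not h -> a); with O(not h) we get O(a).
Premise 11 is O(a -> j); since O(a), deontic closure gives O(j).
Premises 3, 5, 7, 10 do not contribute to this derivation.
Hence j is obligatory.

Obligatory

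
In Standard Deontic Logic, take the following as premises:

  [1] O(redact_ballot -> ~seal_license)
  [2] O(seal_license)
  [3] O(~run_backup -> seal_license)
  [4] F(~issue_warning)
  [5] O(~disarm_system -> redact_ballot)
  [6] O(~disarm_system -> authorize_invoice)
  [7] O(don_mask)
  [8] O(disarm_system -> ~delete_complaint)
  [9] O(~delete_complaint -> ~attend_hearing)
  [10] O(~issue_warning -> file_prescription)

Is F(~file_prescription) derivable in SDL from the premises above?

Premise 10 is O(~issue_warning -> file_prescription), but O(~issue_warning) is not derivable from the premises, so it does not yield O(file_prescription).
No other premise forces O(file_prescription). An ideal world satisfying every premise can still have ~file_prescription true, so F(~file_prescription) is not derivable.

No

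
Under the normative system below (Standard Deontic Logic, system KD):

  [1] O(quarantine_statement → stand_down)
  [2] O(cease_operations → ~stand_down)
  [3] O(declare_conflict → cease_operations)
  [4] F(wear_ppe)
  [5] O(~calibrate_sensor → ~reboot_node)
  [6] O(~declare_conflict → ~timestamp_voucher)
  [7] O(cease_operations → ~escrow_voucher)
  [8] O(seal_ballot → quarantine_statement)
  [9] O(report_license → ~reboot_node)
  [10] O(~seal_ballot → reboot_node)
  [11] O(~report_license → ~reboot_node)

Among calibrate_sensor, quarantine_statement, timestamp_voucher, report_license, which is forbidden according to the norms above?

timestamp_voucher

Premises 11 and 9 cover both cases: O(~report_license → ~reboot_node) and O(report_license → ~reboot_node). Since ~report_license ∨ report_license is a tautology, O(~reboot_node) follows.
Premise 10, O(~seal_ballot → reboot_node), contraposes to O(~reboot_node → seal_ballot); with O(~reboot_node) we get O(seal_ballot).
With premise 8, O(seal_ballot → quarantine_statement), the K-axiom yields O(quarantine_statement).
From O(quarantine_statement) and premise 1, O(quarantine_statement → stand_down), we obtain O(stand_down).
Premise 2 is O(cease_operations → ~stand_down); contrapositively O(stand_down → ~cease_operations). Since O(stand_down) holds, K gives O(~cease_operations).
Premise 3 is O(declare_conflict → cease_operations); contrapositively O(~cease_operations → ~declare_conflict). Since O(~cease_operations) holds, K gives O(~declare_conflict).
With premise 6, O(~declare_conflict → ~timestamp_voucher), the K-axiom yields O(~timestamp_voucher).
So O(~timestamp_voucher) holds, i.e. timestamp_voucher is forbidden. None of the other listed options is forbidden under the premises.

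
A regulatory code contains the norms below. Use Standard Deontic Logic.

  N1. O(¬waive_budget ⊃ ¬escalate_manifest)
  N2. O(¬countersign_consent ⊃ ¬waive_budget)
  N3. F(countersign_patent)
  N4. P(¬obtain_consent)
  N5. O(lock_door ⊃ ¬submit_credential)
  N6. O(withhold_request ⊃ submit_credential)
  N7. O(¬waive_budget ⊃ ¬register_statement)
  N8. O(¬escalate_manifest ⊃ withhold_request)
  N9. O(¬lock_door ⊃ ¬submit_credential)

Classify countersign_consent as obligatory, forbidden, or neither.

Premises 5 and 9 cover both cases: O(lock_door ⊃ ¬submit_credential) and O(¬lock_door ⊃ ¬submit_credential). Since lock_door ∨ ¬lock_door is a tautology, O(¬submit_credential) follows.
Premise 6, O(withhold_request ⊃ submit_credential), contraposes to O(¬submit_credential ⊃ ¬withhold_request); with O(¬submit_credential) we get O(¬withhold_request).
Premise 8, O(¬escalate_manifest ⊃ withhold_request), contraposes to O(¬withhold_request ⊃ escalate_manifest); with O(¬withhold_request) we get O(escalate_manifest).
Premise 1 is O(¬waive_budget ⊃ ¬escalate_manifest); contrapositively O(escalate_manifest ⊃ waive_budget). Since O(escalate_manifest) holds, K gives O(waive_budget).
The contrapositive of premise 2 (O(¬countersign_consent ⊃ ¬waive_budget)) is O(waive_budget ⊃ countersign_consent), and O(waive_budget) is already established, so O(countersign_consent).
Premises 3, 4, 7 do not contribute to this derivation.
Hence countersign_consent is obligatory.

Obligatory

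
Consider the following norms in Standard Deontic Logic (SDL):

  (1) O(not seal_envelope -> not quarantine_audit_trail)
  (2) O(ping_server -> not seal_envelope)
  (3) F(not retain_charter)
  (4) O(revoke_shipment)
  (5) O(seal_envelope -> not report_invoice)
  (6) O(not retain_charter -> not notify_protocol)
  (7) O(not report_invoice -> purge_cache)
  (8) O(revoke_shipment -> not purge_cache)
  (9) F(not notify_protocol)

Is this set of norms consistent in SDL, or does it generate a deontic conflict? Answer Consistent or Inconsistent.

Premise 6 is O(not retain_charter -> not notify_protocol), but O(not retain_charter) is not derivable from the premises, so it does not yield O(not notify_protocol).
So O(not notify_protocol) is not derivable, and the apparent clash with O(notify_protocol) does not arise.
A world satisfying every obligation exists (e.g. notify_protocol=true, ping_server=false, purge_cache=false, quarantine_audit_trail=false, report_invoice=true, retain_charter=true, revoke_shipment=true, seal_envelope=false); no atom is both obligatory and forbidden, so the set is consistent.

Consistent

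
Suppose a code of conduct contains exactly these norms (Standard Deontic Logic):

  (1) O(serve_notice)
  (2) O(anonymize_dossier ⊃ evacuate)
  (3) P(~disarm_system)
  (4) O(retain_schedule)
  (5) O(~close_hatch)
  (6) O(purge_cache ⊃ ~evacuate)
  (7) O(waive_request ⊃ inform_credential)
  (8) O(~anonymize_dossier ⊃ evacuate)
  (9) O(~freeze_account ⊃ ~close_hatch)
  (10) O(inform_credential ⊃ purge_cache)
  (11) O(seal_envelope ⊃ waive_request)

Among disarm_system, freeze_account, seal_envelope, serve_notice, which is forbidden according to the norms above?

Premises 8 and 2 are O(~anonymize_dossier ⊃ evacuate) and O(anonymize_dossier ⊃ evacuate); every ideal world satisfies ~anonymize_dossier or anonymize_dossier, so in either case evacuate holds — hence O(evacuate).
The contrapositive of premise 6 (O(purge_cache ⊃ ~evacuate)) is O(evacuate ⊃ ~purge_cache), and O(evacuate) is already established, so O(~purge_cache).
Premise 10 is O(inform_credential ⊃ purge_cache); contrapositively O(~purge_cache ⊃ ~inform_credential). Since O(~purge_cache) holds, K gives O(~inform_credential).
Premise 7 is O(waive_request ⊃ inform_credential); contrapositively O(~inform_credential ⊃ ~waive_request). Since O(~inform_credential) holds, K gives O(~waive_request).
Premise 11 is O(seal_envelope ⊃ waive_request); contrapositively O(~waive_request ⊃ ~seal_envelope). Since O(~waive_request) holds, K gives O(~seal_envelope).
So O(~seal_envelope) holds, i.e. seal_envelope is forbidden. None of the other listed options is forbidden under the premises.

seal_envelope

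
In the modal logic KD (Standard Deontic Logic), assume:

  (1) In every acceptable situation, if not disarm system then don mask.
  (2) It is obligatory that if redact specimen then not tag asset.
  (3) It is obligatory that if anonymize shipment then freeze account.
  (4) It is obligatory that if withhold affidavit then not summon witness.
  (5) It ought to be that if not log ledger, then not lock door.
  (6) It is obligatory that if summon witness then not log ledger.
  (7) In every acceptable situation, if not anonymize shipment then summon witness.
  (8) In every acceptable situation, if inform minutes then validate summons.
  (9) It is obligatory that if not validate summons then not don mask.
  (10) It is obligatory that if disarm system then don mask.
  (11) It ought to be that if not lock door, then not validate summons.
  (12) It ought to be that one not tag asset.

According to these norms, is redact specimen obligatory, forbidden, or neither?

Premise 2 is O(redact_specimen → ¬tag_asset); even if O(¬tag_asset) held, inferring O(redact_specimen) would be affirming the consequent — invalid.
No premise or chain of K-axiom applications forces O(redact_specimen), and none forces O(¬redact_specimen). So redact_specimen is neither obligatory nor forbidden under these norms.

Neither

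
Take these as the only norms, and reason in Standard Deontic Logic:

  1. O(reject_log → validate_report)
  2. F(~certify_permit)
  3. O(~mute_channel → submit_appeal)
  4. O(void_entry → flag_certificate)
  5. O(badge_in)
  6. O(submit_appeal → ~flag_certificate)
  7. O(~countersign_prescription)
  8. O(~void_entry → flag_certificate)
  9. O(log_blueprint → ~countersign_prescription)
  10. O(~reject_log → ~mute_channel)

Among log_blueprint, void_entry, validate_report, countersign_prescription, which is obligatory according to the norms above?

validate_report

Premises 4 and 8 are O(void_entry → flag_certificate) and O(~void_entry → flag_certificate); every ideal world satisfies void_entry or ~void_entry, so in either case flag_certificate holds — hence O(flag_certificate).
The contrapositive of premise 6 (O(submit_appeal → ~flag_certificate)) is O(flag_certificate → ~submit_appeal), and O(flag_certificate) is already established, so O(~submit_appeal).
Premise 3 is O(~mute_channel → submit_appeal); contrapositively O(~submit_appeal → mute_channel). Since O(~submit_appeal) holds, K gives O(mute_channel).
Premise 10, O(~reject_log → ~mute_channel), contraposes to O(mute_channel → reject_log); with O(mute_channel) we get O(reject_log).
Applying K to premise 1 (O(reject_log → validate_report)) and O(reject_log) yields O(validate_report).
So O(validate_report) holds — validate_report is obligatory. None of the other listed options is made obligatory by any chain of premises.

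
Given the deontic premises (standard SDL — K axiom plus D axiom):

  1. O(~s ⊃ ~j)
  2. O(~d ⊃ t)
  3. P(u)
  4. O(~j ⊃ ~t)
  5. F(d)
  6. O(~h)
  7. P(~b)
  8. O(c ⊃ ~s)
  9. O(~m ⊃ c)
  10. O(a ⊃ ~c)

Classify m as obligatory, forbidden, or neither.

Obligatory

F(d) at premise 5 means O(~d).
Premise 2 is O(~d ⊃ t); since O(~d), deontic closure gives O(t).
Premise 4, O(~j ⊃ ~t), contraposes to O(t ⊃ j); with O(t) we get O(j).
The contrapositive of premise 1 (O(~s ⊃ ~j)) is O(j ⊃ s), and O(j) is already established, so O(s).
Premise 8, O(c ⊃ ~s), contraposes to O(s ⊃ ~c); with O(s) we get O(~c).
The contrapositive of premise 9 (O(~m ⊃ c)) is O(~c ⊃ m), and O(~c) is already established, so O(m).
Premises 3, 6, 7, 10 do not contribute to this derivation.
Hence m is obligatory.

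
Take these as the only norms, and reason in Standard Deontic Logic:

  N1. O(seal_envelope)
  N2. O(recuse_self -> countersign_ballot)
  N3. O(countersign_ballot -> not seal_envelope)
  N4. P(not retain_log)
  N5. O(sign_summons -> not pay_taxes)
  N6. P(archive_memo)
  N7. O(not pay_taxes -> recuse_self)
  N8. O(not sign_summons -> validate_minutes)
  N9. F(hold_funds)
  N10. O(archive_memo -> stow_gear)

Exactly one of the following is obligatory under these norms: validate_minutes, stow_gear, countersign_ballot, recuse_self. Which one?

validate_minutes

Premise 1 states O(seal_envelope) outright.
The contrapositive of premise 3 (O(countersign_ballot -> not seal_envelope)) is O(seal_envelope -> not countersign_ballot), and O(seal_envelope) is already established, so O(not countersign_ballot).
The contrapositive of premise 2 (O(recuse_self -> countersign_ballot)) is O(not countersign_ballot -> not recuse_self), and O(not countersign_ballot) is already established, so O(not recuse_self).
Premise 7 is O(not pay_taxes -> recuse_self); contrapositively O(not recuse_self -> pay_taxes). Since O(not recuse_self) holds, K gives O(pay_taxes).
Premise 5 is O(sign_summons -> not pay_taxes); contrapositively O(pay_taxes -> not sign_summons). Since O(pay_taxes) holds, K gives O(not sign_summons).
Premise 8 is O(not sign_summons -> validate_minutes); since O(not sign_summons), deontic closure gives O(validate_minutes).
So O(validate_minutes) holds — validate_minutes is obligatory. None of the other listed options is made obligatory by any chain of premises.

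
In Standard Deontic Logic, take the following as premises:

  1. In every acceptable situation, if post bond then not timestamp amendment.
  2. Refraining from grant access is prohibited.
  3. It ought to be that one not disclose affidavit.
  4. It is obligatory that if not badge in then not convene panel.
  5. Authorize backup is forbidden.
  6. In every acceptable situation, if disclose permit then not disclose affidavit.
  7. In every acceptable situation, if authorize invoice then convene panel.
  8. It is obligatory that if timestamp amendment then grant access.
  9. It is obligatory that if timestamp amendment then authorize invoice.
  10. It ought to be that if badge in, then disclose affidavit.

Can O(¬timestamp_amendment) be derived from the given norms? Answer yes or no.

Premise 3 gives O(¬disclose_affidavit).
Premise 10 is O(badge_in → disclose_affidavit); contrapositively O(¬disclose_affidavit → ¬badge_in). Since O(¬disclose_affidavit) holds, K gives O(¬badge_in).
From O(¬badge_in) and premise 4, O(¬badge_in → ¬convene_panel), we obtain O(¬convene_panel).
The contrapositive of premise 7 (O(authorize_invoice → convene_panel)) is O(¬convene_panel → ¬authorize_invoice), and O(¬convene_panel) is already established, so O(¬authorize_invoice).
Premise 9, O(timestamp_amendment → authorize_invoice), contraposes to O(¬authorize_invoice → ¬timestamp_amendment); with O(¬authorize_invoice) we get O(¬timestamp_amendment).
Premises 1, 2, 5, 6, 8 do not contribute to this derivation.
So O(¬timestamp_amendment) follows.

Yes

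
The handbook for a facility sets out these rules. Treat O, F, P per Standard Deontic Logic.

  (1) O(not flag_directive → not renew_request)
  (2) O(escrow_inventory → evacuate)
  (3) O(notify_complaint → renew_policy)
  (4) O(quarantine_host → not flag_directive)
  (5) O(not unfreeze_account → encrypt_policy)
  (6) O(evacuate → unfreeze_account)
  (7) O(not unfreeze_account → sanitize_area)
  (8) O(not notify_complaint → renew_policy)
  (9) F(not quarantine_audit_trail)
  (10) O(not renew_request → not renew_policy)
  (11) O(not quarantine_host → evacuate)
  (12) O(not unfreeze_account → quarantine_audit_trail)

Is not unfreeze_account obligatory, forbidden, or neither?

Forbidden

By case analysis on notify_complaint: premise 3 gives O(notify_complaint → renew_policy) and premise 8 gives O(not notify_complaint → renew_policy), so O(renew_policy) either way.
The contrapositive of premise 10 (O(not renew_request → not renew_policy)) is O(renew_policy → renew_request), and O(renew_policy) is already established, so O(renew_request).
Premise 1, O(not flag_directive → not renew_request), contraposes to O(renew_request → flag_directive); with O(renew_request) we get O(flag_directive).
The contrapositive of premise 4 (O(quarantine_host → not flag_directive)) is O(flag_directive → not quarantine_host), and O(flag_directive) is already established, so O(not quarantine_host).
With premise 11, O(not quarantine_host → evacuate), the K-axiom yields O(evacuate).
Applying K to premise 6 (O(evacuate → unfreeze_account)) and O(evacuate) yields O(unfreeze_account).
Premises 2, 5, 7, 9, 12 do not contribute to this derivation.
Thus O(unfreeze_account), which is F(not unfreeze_account): not unfreeze_account is forbidden.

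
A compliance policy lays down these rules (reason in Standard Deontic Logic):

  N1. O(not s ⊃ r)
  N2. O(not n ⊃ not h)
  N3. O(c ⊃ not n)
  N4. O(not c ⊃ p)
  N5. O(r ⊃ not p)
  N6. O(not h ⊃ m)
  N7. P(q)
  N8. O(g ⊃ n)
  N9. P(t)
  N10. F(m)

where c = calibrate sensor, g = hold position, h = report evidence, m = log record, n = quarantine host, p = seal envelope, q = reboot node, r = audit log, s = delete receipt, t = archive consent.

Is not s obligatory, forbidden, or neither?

Premise 10, F(m), is equivalent to O(not m).
Premise 6 is O(not h ⊃ m); contrapositively O(not m ⊃ h). Since O(not m) holds, K gives O(h).
Premise 2, O(not n ⊃ not h), contraposes to O(h ⊃ n); with O(h) we get O(n).
The contrapositive of premise 3 (O(c ⊃ not n)) is O(n ⊃ not c), and O(n) is already established, so O(not c).
From O(not c) and premise 4, O(not c ⊃ p), we obtain O(p).
Premise 5 is O(r ⊃ not p); contrapositively O(p ⊃ not r). Since O(p) holds, K gives O(not r).
Premise 1 is O(not s ⊃ r); contrapositively O(not r ⊃ s). Since O(not r) holds, K gives O(s).
Premises 7, 8, 9 do not contribute to this derivation.
Thus O(s), which is F(not s): not s is forbidden.

Forbidden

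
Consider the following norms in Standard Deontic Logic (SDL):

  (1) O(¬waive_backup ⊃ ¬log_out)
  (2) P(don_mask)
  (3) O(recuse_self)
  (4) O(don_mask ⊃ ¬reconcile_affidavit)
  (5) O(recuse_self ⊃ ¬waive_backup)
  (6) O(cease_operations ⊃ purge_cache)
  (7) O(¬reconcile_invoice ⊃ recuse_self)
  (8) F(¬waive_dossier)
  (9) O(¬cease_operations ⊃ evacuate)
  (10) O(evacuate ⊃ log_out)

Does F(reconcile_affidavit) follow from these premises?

No

Premise 4 is O(don_mask ⊃ ¬reconcile_affidavit), but O(don_mask) is not derivable from the premises (the permission P(don_mask) asserts only ¬O(¬don_mask), not O(don_mask)), so it does not yield O(¬reconcile_affidavit).
No other premise forces O(¬reconcile_affidavit). An ideal world satisfying every premise can still have reconcile_affidavit true, so F(reconcile_affidavit) is not derivable.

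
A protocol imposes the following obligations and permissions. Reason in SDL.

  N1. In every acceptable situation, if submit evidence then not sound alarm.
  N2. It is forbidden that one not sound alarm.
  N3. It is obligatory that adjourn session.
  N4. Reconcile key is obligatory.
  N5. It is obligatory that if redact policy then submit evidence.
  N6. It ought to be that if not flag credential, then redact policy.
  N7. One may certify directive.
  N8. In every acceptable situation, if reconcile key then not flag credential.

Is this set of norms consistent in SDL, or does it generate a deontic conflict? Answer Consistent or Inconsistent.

Inconsistent

Premise 2, F(¬sound_alarm), is equivalent to O(sound_alarm).
Premise 1, O(submit_evidence → ¬sound_alarm), contraposes to O(sound_alarm → ¬submit_evidence); with O(sound_alarm) we get O(¬submit_evidence).
Premise 5, O(redact_policy → submit_evidence), contraposes to O(¬submit_evidence → ¬redact_policy); with O(¬submit_evidence) we get O(¬redact_policy).
Premise 6, O(¬flag_credential → redact_policy), contraposes to O(¬redact_policy → flag_credential); with O(¬redact_policy) we get O(flag_credential).
Premise 8, O(reconcile_key → ¬flag_credential), contraposes to O(flag_credential → ¬reconcile_key); with O(flag_credential) we get O(¬reconcile_key).
But premise 4 directly asserts O(reconcile_key).
We now have both O(¬reconcile_key) and O(reconcile_key) — reconcile_key is simultaneously obligatory and forbidden, violating the D-axiom.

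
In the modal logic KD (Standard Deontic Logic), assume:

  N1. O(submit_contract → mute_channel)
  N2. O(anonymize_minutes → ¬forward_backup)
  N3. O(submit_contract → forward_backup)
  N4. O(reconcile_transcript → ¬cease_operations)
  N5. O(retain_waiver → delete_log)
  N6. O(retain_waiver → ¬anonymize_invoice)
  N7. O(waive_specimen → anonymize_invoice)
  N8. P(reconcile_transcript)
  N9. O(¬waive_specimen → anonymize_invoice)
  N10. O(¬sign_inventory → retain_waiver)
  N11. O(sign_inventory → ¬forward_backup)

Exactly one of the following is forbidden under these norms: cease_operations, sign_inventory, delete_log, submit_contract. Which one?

By case analysis on ¬waive_specimen: premise 9 gives O(¬waive_specimen → anonymize_invoice) and premise 7 gives O(waive_specimen → anonymize_invoice), so O(anonymize_invoice) either way.
The contrapositive of premise 6 (O(retain_waiver → ¬anonymize_invoice)) is O(anonymize_invoice → ¬retain_waiver), and O(anonymize_invoice) is already established, so O(¬retain_waiver).
Premise 10, O(¬sign_inventory → retain_waiver), contraposes to O(¬retain_waiver → sign_inventory); with O(¬retain_waiver) we get O(sign_inventory).
Premise 11 is O(sign_inventory → ¬forward_backup); since O(sign_inventory), deontic closure gives O(¬forward_backup).
The contrapositive of premise 3 (O(submit_contract → forward_backup)) is O(¬forward_backup → ¬submit_contract), and O(¬forward_backup) is already established, so O(¬submit_contract).
So O(¬submit_contract) holds, i.e. submit_contract is forbidden. None of the other listed options is forbidden under the premises.

submit_contract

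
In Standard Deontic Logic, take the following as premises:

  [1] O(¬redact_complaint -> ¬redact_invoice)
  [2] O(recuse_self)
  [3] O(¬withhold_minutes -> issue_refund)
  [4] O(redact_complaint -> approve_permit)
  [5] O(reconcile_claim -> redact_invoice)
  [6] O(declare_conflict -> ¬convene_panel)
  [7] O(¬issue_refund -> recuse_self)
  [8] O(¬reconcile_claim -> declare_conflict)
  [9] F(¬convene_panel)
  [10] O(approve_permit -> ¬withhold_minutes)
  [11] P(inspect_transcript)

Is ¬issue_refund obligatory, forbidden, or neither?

Premise 9 is F(¬convene_panel), i.e. O(convene_panel).
Premise 6 is O(declare_conflict -> ¬convene_panel); contrapositively O(convene_panel -> ¬declare_conflict). Since O(convene_panel) holds, K gives O(¬declare_conflict).
Premise 8 is O(¬reconcile_claim -> declare_conflict); contrapositively O(¬declare_conflict -> reconcile_claim). Since O(¬declare_conflict) holds, K gives O(reconcile_claim).
With premise 5, O(reconcile_claim -> redact_invoice), the K-axiom yields O(redact_invoice).
Premise 1 is O(¬redact_complaint -> ¬redact_invoice); contrapositively O(redact_invoice -> redact_complaint). Since O(redact_invoice) holds, K gives O(redact_complaint).
With premise 4, O(redact_complaint -> approve_permit), the K-axiom yields O(approve_permit).
From O(approve_permit) and premise 10, O(approve_permit -> ¬withhold_minutes), we obtain O(¬withhold_minutes).
Premise 3 is O(¬withhold_minutes -> issue_refund); since O(¬withhold_minutes), deontic closure gives O(issue_refund).
Premises 2, 7, 11 do not contribute to this derivation.
Thus O(issue_refund), which is F(¬issue_refund): ¬issue_refund is forbidden.

Forbidden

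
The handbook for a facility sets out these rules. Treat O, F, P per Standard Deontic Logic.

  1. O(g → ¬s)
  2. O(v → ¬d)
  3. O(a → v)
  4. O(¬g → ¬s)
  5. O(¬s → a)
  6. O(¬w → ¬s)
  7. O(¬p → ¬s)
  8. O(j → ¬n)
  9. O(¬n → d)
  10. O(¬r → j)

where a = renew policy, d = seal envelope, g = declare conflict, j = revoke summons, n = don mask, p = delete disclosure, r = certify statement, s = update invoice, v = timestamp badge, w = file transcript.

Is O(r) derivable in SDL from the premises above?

Yes

Premises 4 and 1 are O(¬g → ¬s) and O(g → ¬s); every ideal world satisfies ¬g or g, so in either case ¬s holds — hence O(¬s).
With premise 5, O(¬s → a), the K-axiom yields O(a).
From O(a) and premise 3, O(a → v), we obtain O(v).
Applying K to premise 2 (O(v → ¬d)) and O(v) yields O(¬d).
The contrapositive of premise 9 (O(¬n → d)) is O(¬d → n), and O(¬d) is already established, so O(n).
Premise 8, O(j → ¬n), contraposes to O(n → ¬j); with O(n) we get O(¬j).
Premise 10 is O(¬r → j); contrapositively O(¬j → r). Since O(¬j) holds, K gives O(r).
Premises 6, 7 do not contribute to this derivation.
So O(r) follows.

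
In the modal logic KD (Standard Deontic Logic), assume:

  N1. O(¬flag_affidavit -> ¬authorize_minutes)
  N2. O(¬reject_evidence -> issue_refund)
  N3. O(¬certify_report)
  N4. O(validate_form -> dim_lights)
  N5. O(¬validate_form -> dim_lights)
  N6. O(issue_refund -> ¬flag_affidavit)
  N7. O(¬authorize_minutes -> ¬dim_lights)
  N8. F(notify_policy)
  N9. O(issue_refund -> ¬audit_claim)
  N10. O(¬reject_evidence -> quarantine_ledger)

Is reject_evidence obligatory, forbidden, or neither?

By case analysis on validate_form: premise 4 gives O(validate_form -> dim_lights) and premise 5 gives O(¬validate_form -> dim_lights), so O(dim_lights) either way.
Premise 7 is O(¬authorize_minutes -> ¬dim_lights); contrapositively O(dim_lights -> authorize_minutes). Since O(dim_lights) holds, K gives O(authorize_minutes).
The contrapositive of premise 1 (O(¬flag_affidavit -> ¬authorize_minutes)) is O(authorize_minutes -> flag_affidavit), and O(authorize_minutes) is already established, so O(flag_affidavit).
Premise 6, O(issue_refund -> ¬flag_affidavit), contraposes to O(flag_affidavit -> ¬issue_refund); with O(flag_affidavit) we get O(¬issue_refund).
Premise 2 is O(¬reject_evidence -> issue_refund); contrapositively O(¬issue_refund -> reject_evidence). Since O(¬issue_refund) holds, K gives O(reject_evidence).
Premises 3, 8, 9, 10 do not contribute to this derivation.
Hence reject_evidence is obligatory.

Obligatory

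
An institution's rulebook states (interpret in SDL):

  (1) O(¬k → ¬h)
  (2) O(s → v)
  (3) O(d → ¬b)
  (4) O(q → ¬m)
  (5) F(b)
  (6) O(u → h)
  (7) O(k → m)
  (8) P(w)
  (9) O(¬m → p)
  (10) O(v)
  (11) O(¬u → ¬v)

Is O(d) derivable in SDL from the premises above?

No

Premise 3 is O(d → ¬b); even if O(¬b) held, inferring O(d) would be affirming the consequent — invalid.
No other premise forces O(d). An ideal world satisfying every premise can still have d false, so O(d) is not derivable.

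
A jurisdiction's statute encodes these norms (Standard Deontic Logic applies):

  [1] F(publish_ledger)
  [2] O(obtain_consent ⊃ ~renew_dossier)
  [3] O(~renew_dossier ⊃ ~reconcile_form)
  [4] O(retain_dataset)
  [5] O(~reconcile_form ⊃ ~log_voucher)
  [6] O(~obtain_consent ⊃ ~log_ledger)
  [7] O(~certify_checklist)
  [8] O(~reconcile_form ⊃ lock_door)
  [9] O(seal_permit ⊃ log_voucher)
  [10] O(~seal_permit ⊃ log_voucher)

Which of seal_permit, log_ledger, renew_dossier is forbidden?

Premises 10 and 9 cover both cases: O(~seal_permit ⊃ log_voucher) and O(seal_permit ⊃ log_voucher). Since ~seal_permit ∨ seal_permit is a tautology, O(log_voucher) follows.
Premise 5, O(~reconcile_form ⊃ ~log_voucher), contraposes to O(log_voucher ⊃ reconcile_form); with O(log_voucher) we get O(reconcile_form).
Premise 3 is O(~renew_dossier ⊃ ~reconcile_form); contrapositively O(reconcile_form ⊃ renew_dossier). Since O(reconcile_form) holds, K gives O(renew_dossier).
Premise 2, O(obtain_consent ⊃ ~renew_dossier), contraposes to O(renew_dossier ⊃ ~obtain_consent); with O(renew_dossier) we get O(~obtain_consent).
Applying K to premise 6 (O(~obtain_consent ⊃ ~log_ledger)) and O(~obtain_consent) yields O(~log_ledger).
So O(~log_ledger) holds, i.e. log_ledger is forbidden. None of the other listed options is forbidden under the premises.

log_ledger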